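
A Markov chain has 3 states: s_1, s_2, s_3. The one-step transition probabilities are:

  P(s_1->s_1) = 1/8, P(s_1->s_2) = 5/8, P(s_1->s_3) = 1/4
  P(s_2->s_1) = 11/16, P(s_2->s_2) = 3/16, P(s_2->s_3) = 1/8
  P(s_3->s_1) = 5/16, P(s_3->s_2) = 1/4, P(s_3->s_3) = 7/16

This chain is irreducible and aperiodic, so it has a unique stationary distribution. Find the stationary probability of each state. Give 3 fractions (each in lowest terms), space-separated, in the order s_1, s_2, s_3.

The stationary distribution satisfies pi = pi * P, i.e.:
  pi_s_1 = 1/8*pi_s_1 + 11/16*pi_s_2 + 5/16*pi_s_3
  pi_s_2 = 5/8*pi_s_1 + 3/16*pi_s_2 + 1/4*pi_s_3
  pi_s_3 = 1/4*pi_s_1 + 1/8*pi_s_2 + 7/16*pi_s_3
with normalization: pi_s_1 + pi_s_2 + pi_s_3 = 1.

Using the first 2 balance equations plus normalization, the linear system A*pi = b is:
  [-7/8, 11/16, 5/16] . pi = 0
  [5/8, -13/16, 1/4] . pi = 0
  [1, 1, 1] . pi = 1

Solving yields:
  pi_s_1 = 109/287
  pi_s_2 = 106/287
  pi_s_3 = 72/287

Verification (pi * P):
  109/287*1/8 + 106/287*11/16 + 72/287*5/16 = 109/287 = pi_s_1  (ok)
  109/287*5/8 + 106/287*3/16 + 72/287*1/4 = 106/287 = pi_s_2  (ok)
  109/287*1/4 + 106/287*1/8 + 72/287*7/16 = 72/287 = pi_s_3  (ok)

Answer: 109/287 106/287 72/287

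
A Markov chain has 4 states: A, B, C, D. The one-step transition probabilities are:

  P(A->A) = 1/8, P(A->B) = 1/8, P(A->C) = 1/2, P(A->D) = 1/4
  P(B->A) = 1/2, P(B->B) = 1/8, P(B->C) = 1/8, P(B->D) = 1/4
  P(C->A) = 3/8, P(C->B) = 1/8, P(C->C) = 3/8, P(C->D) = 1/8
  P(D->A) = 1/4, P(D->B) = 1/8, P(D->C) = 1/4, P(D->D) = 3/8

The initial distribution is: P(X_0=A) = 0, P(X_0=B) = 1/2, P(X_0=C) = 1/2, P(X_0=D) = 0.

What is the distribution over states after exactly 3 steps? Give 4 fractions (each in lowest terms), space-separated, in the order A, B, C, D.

Propagating the distribution step by step (d_{t+1} = d_t * P):
d_0 = (A=0, B=1/2, C=1/2, D=0)
  d_1[A] = 0*1/8 + 1/2*1/2 + 1/2*3/8 + 0*1/4 = 7/16
  d_1[B] = 0*1/8 + 1/2*1/8 + 1/2*1/8 + 0*1/8 = 1/8
  d_1[C] = 0*1/2 + 1/2*1/8 + 1/2*3/8 + 0*1/4 = 1/4
  d_1[D] = 0*1/4 + 1/2*1/4 + 1/2*1/8 + 0*3/8 = 3/16
d_1 = (A=7/16, B=1/8, C=1/4, D=3/16)
  d_2[A] = 7/16*1/8 + 1/8*1/2 + 1/4*3/8 + 3/16*1/4 = 33/128
  d_2[B] = 7/16*1/8 + 1/8*1/8 + 1/4*1/8 + 3/16*1/8 = 1/8
  d_2[C] = 7/16*1/2 + 1/8*1/8 + 1/4*3/8 + 3/16*1/4 = 3/8
  d_2[D] = 7/16*1/4 + 1/8*1/4 + 1/4*1/8 + 3/16*3/8 = 31/128
d_2 = (A=33/128, B=1/8, C=3/8, D=31/128)
  d_3[A] = 33/128*1/8 + 1/8*1/2 + 3/8*3/8 + 31/128*1/4 = 303/1024
  d_3[B] = 33/128*1/8 + 1/8*1/8 + 3/8*1/8 + 31/128*1/8 = 1/8
  d_3[C] = 33/128*1/2 + 1/8*1/8 + 3/8*3/8 + 31/128*1/4 = 177/512
  d_3[D] = 33/128*1/4 + 1/8*1/4 + 3/8*1/8 + 31/128*3/8 = 239/1024
d_3 = (A=303/1024, B=1/8, C=177/512, D=239/1024)

Answer: 303/1024 1/8 177/512 239/1024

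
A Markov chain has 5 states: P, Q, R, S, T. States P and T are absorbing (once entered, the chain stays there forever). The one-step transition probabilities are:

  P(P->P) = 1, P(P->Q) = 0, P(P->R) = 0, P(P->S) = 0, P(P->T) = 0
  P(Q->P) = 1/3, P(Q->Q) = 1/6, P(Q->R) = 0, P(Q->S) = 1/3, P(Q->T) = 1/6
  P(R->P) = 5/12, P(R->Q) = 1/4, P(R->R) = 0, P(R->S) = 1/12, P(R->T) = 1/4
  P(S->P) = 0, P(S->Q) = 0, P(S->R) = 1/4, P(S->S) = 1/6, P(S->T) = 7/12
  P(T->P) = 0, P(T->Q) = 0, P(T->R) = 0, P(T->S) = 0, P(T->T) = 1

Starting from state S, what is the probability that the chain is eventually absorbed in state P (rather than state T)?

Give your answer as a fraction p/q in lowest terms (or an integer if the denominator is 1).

Answer: 31/189

Derivation:
Let a_i = P(absorbed in P | start in state i).
Boundary conditions: a_P = 1, a_T = 0.
For each transient state i, a_i = sum_j P(i->j) * a_j:
  a_Q = 1/3*a_P + 1/6*a_Q + 0*a_R + 1/3*a_S + 1/6*a_T
  a_R = 5/12*a_P + 1/4*a_Q + 0*a_R + 1/12*a_S + 1/4*a_T
  a_S = 0*a_P + 0*a_Q + 1/4*a_R + 1/6*a_S + 7/12*a_T

Substituting a_P = 1 and a_T = 0, rearrange to (I - Q) a = r where r[i] = P(i -> P):
  [5/6, 0, -1/3] . (a_Q, a_R, a_S) = 1/3
  [-1/4, 1, -1/12] . (a_Q, a_R, a_S) = 5/12
  [0, -1/4, 5/6] . (a_Q, a_R, a_S) = 0

Solving yields:
  a_Q = 88/189
  a_R = 310/567
  a_S = 31/189

Starting state is S, so the absorption probability is a_S = 31/189.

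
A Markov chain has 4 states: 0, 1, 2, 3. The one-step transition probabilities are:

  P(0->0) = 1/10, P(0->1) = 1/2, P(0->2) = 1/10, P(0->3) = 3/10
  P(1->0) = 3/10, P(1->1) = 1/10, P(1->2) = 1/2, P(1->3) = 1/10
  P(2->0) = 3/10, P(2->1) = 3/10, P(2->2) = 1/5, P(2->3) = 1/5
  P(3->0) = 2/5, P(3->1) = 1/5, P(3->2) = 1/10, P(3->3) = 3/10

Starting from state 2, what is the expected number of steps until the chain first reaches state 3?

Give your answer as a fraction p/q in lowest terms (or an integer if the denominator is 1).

Let h_i = expected steps to first reach 3 from state i.
Boundary: h_3 = 0.
First-step equations for the other states:
  h_0 = 1 + 1/10*h_0 + 1/2*h_1 + 1/10*h_2 + 3/10*h_3
  h_1 = 1 + 3/10*h_0 + 1/10*h_1 + 1/2*h_2 + 1/10*h_3
  h_2 = 1 + 3/10*h_0 + 3/10*h_1 + 1/5*h_2 + 1/5*h_3

Substituting h_3 = 0 and rearranging gives the linear system (I - Q) h = 1:
  [9/10, -1/2, -1/10] . (h_0, h_1, h_2) = 1
  [-3/10, 9/10, -1/2] . (h_0, h_1, h_2) = 1
  [-3/10, -3/10, 4/5] . (h_0, h_1, h_2) = 1

Solving yields:
  h_0 = 670/141
  h_1 = 260/47
  h_2 = 240/47

Starting state is 2, so the expected hitting time is h_2 = 240/47.

Answer: 240/47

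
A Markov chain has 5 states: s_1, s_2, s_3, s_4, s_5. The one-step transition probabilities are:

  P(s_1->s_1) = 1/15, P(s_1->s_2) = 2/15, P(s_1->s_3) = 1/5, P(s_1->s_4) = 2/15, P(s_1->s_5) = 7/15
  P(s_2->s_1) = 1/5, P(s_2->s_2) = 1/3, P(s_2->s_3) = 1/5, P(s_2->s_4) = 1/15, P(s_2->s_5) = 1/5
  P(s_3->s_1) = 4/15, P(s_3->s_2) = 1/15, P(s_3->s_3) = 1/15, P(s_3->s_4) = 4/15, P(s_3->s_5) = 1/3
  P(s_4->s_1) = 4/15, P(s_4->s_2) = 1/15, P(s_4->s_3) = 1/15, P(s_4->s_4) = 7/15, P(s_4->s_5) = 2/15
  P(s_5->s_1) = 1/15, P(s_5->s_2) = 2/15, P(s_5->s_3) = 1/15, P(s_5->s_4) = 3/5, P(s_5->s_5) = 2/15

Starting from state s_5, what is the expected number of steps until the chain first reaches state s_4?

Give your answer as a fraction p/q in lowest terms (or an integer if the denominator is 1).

Let h_i = expected steps to first reach s_4 from state i.
Boundary: h_s_4 = 0.
First-step equations for the other states:
  h_s_1 = 1 + 1/15*h_s_1 + 2/15*h_s_2 + 1/5*h_s_3 + 2/15*h_s_4 + 7/15*h_s_5
  h_s_2 = 1 + 1/5*h_s_1 + 1/3*h_s_2 + 1/5*h_s_3 + 1/15*h_s_4 + 1/5*h_s_5
  h_s_3 = 1 + 4/15*h_s_1 + 1/15*h_s_2 + 1/15*h_s_3 + 4/15*h_s_4 + 1/3*h_s_5
  h_s_5 = 1 + 1/15*h_s_1 + 2/15*h_s_2 + 1/15*h_s_3 + 3/5*h_s_4 + 2/15*h_s_5

Substituting h_s_4 = 0 and rearranging gives the linear system (I - Q) h = 1:
  [14/15, -2/15, -1/5, -7/15] . (h_s_1, h_s_2, h_s_3, h_s_5) = 1
  [-1/5, 2/3, -1/5, -1/5] . (h_s_1, h_s_2, h_s_3, h_s_5) = 1
  [-4/15, -1/15, 14/15, -1/3] . (h_s_1, h_s_2, h_s_3, h_s_5) = 1
  [-1/15, -2/15, -1/15, 13/15] . (h_s_1, h_s_2, h_s_3, h_s_5) = 1

Solving yields:
  h_s_1 = 10100/2869
  h_s_2 = 12090/2869
  h_s_3 = 9200/2869
  h_s_5 = 6655/2869

Starting state is s_5, so the expected hitting time is h_s_5 = 6655/2869.

Answer: 6655/2869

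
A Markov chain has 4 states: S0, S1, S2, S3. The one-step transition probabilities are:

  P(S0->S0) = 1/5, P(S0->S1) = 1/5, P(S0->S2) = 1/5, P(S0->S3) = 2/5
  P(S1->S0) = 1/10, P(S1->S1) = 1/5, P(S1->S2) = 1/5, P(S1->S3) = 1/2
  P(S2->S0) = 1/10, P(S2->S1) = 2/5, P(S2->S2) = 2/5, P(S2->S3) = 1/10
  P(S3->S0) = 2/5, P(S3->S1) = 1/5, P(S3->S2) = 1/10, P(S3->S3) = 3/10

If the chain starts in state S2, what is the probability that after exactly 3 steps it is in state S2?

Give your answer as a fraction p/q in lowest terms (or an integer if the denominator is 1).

Answer: 223/1000

Derivation:
Computing P^3 by repeated multiplication:
P^1 =
  S0: [1/5, 1/5, 1/5, 2/5]
  S1: [1/10, 1/5, 1/5, 1/2]
  S2: [1/10, 2/5, 2/5, 1/10]
  S3: [2/5, 1/5, 1/10, 3/10]
P^2 =
  S0: [6/25, 6/25, 1/5, 8/25]
  S1: [13/50, 6/25, 19/100, 31/100]
  S2: [7/50, 7/25, 27/100, 31/100]
  S3: [23/100, 11/50, 19/100, 9/25]
P^3 =
  S0: [11/50, 6/25, 26/125, 83/250]
  S1: [219/1000, 119/500, 207/1000, 42/125]
  S2: [207/1000, 127/500, 223/1000, 79/250]
  S3: [231/1000, 119/500, 101/500, 329/1000]

(P^3)[S2 -> S2] = 223/1000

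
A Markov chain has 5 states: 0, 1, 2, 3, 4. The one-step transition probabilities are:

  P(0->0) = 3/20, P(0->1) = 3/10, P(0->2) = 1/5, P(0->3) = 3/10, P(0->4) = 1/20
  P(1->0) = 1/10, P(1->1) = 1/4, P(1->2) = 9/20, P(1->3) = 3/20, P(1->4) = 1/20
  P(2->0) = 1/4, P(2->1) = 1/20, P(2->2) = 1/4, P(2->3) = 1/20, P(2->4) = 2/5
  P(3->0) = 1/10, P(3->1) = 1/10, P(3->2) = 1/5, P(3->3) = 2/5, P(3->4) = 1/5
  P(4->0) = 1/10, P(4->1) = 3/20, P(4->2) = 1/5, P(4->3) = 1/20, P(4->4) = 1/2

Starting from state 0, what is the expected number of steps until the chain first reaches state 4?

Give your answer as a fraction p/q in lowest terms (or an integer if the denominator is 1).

Let h_i = expected steps to first reach 4 from state i.
Boundary: h_4 = 0.
First-step equations for the other states:
  h_0 = 1 + 3/20*h_0 + 3/10*h_1 + 1/5*h_2 + 3/10*h_3 + 1/20*h_4
  h_1 = 1 + 1/10*h_0 + 1/4*h_1 + 9/20*h_2 + 3/20*h_3 + 1/20*h_4
  h_2 = 1 + 1/4*h_0 + 1/20*h_1 + 1/4*h_2 + 1/20*h_3 + 2/5*h_4
  h_3 = 1 + 1/10*h_0 + 1/10*h_1 + 1/5*h_2 + 2/5*h_3 + 1/5*h_4

Substituting h_4 = 0 and rearranging gives the linear system (I - Q) h = 1:
  [17/20, -3/10, -1/5, -3/10] . (h_0, h_1, h_2, h_3) = 1
  [-1/10, 3/4, -9/20, -3/20] . (h_0, h_1, h_2, h_3) = 1
  [-1/4, -1/20, 3/4, -1/20] . (h_0, h_1, h_2, h_3) = 1
  [-1/10, -1/10, -1/5, 3/5] . (h_0, h_1, h_2, h_3) = 1

Solving yields:
  h_0 = 4565/799
  h_1 = 4325/799
  h_2 = 6265/1598
  h_3 = 7715/1598

Starting state is 0, so the expected hitting time is h_0 = 4565/799.

Answer: 4565/799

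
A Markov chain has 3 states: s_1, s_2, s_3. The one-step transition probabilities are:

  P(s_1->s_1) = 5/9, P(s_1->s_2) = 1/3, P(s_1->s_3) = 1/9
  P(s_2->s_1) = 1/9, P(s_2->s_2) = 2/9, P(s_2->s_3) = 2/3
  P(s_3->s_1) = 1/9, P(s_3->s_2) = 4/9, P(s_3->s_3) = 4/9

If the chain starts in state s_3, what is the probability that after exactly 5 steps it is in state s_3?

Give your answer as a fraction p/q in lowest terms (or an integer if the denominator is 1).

Answer: 26999/59049

Derivation:
Computing P^5 by repeated multiplication:
P^1 =
  s_1: [5/9, 1/3, 1/9]
  s_2: [1/9, 2/9, 2/3]
  s_3: [1/9, 4/9, 4/9]
P^2 =
  s_1: [29/81, 25/81, 1/3]
  s_2: [13/81, 31/81, 37/81]
  s_3: [13/81, 1/3, 41/81]
P^3 =
  s_1: [197/729, 245/729, 287/729]
  s_2: [133/729, 83/243, 347/729]
  s_3: [133/729, 257/729, 113/243]
P^4 =
  s_1: [1517/6561, 743/2187, 2815/6561]
  s_2: [1261/6561, 2285/6561, 335/729]
  s_3: [1261/6561, 2269/6561, 3031/6561]
P^5 =
  s_1: [12629/59049, 20269/59049, 8717/19683]
  s_2: [11605/59049, 20413/59049, 27031/59049]
  s_3: [11605/59049, 6815/19683, 26999/59049]

(P^5)[s_3 -> s_3] = 26999/59049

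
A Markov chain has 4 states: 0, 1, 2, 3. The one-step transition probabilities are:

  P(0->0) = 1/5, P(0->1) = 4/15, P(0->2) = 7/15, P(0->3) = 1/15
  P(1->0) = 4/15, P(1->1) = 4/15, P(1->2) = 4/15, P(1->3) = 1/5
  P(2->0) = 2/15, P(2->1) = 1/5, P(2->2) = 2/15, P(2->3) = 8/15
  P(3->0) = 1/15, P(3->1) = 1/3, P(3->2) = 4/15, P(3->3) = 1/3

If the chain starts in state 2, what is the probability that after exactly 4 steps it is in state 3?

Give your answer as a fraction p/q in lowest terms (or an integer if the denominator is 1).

Answer: 5161/16875

Derivation:
Computing P^4 by repeated multiplication:
P^1 =
  0: [1/5, 4/15, 7/15, 1/15]
  1: [4/15, 4/15, 4/15, 1/5]
  2: [2/15, 1/5, 2/15, 8/15]
  3: [1/15, 1/3, 4/15, 1/3]
P^2 =
  0: [8/45, 6/25, 11/45, 76/225]
  1: [13/75, 59/225, 64/225, 7/25]
  2: [2/15, 22/75, 62/225, 67/225]
  3: [4/25, 61/225, 11/45, 73/225]
P^3 =
  0: [58/375, 307/1125, 182/675, 1022/3375]
  1: [544/3375, 899/3375, 889/3375, 1043/3375]
  2: [109/675, 181/675, 866/3375, 353/1125]
  3: [107/675, 34/125, 898/3375, 1024/3375]
P^4 =
  0: [8092/50625, 13612/50625, 13246/50625, 209/675]
  1: [2683/16875, 13654/50625, 13354/50625, 15568/50625]
  2: [298/1875, 13693/50625, 13403/50625, 5161/16875]
  3: [2699/16875, 1514/5625, 13309/50625, 15593/50625]

(P^4)[2 -> 3] = 5161/16875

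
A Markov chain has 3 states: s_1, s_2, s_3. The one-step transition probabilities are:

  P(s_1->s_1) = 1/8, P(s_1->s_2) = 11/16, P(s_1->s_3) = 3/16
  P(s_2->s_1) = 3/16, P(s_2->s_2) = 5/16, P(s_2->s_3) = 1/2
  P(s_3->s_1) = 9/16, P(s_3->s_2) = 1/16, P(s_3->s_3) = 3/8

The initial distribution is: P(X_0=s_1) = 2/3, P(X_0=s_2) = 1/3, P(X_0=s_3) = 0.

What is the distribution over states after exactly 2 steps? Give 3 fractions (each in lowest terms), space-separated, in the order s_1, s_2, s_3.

Propagating the distribution step by step (d_{t+1} = d_t * P):
d_0 = (s_1=2/3, s_2=1/3, s_3=0)
  d_1[s_1] = 2/3*1/8 + 1/3*3/16 + 0*9/16 = 7/48
  d_1[s_2] = 2/3*11/16 + 1/3*5/16 + 0*1/16 = 9/16
  d_1[s_3] = 2/3*3/16 + 1/3*1/2 + 0*3/8 = 7/24
d_1 = (s_1=7/48, s_2=9/16, s_3=7/24)
  d_2[s_1] = 7/48*1/8 + 9/16*3/16 + 7/24*9/16 = 221/768
  d_2[s_2] = 7/48*11/16 + 9/16*5/16 + 7/24*1/16 = 113/384
  d_2[s_3] = 7/48*3/16 + 9/16*1/2 + 7/24*3/8 = 107/256
d_2 = (s_1=221/768, s_2=113/384, s_3=107/256)

Answer: 221/768 113/384 107/256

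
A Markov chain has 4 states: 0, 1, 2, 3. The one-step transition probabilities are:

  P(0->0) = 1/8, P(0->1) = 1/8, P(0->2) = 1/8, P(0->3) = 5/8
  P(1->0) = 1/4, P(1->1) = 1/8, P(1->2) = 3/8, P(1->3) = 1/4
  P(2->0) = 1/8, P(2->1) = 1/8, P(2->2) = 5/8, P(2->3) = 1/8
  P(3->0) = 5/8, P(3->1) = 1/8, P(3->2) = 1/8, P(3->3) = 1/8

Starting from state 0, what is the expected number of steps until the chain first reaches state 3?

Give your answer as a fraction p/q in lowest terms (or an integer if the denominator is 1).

Answer: 64/27

Derivation:
Let h_i = expected steps to first reach 3 from state i.
Boundary: h_3 = 0.
First-step equations for the other states:
  h_0 = 1 + 1/8*h_0 + 1/8*h_1 + 1/8*h_2 + 5/8*h_3
  h_1 = 1 + 1/4*h_0 + 1/8*h_1 + 3/8*h_2 + 1/4*h_3
  h_2 = 1 + 1/8*h_0 + 1/8*h_1 + 5/8*h_2 + 1/8*h_3

Substituting h_3 = 0 and rearranging gives the linear system (I - Q) h = 1:
  [7/8, -1/8, -1/8] . (h_0, h_1, h_2) = 1
  [-1/4, 7/8, -3/8] . (h_0, h_1, h_2) = 1
  [-1/8, -1/8, 3/8] . (h_0, h_1, h_2) = 1

Solving yields:
  h_0 = 64/27
  h_1 = 104/27
  h_2 = 128/27

Starting state is 0, so the expected hitting time is h_0 = 64/27.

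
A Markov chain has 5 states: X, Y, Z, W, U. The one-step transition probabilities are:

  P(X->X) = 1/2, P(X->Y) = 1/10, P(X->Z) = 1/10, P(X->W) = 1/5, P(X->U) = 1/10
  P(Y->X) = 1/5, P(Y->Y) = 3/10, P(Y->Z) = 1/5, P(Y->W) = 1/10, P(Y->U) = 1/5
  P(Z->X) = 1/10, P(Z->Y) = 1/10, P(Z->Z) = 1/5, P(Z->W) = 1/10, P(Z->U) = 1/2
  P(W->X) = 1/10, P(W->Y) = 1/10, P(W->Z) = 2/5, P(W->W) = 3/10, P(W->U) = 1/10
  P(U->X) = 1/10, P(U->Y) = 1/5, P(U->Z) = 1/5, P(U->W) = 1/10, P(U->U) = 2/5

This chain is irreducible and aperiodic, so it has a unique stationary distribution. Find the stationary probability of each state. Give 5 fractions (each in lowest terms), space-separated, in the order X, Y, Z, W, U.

The stationary distribution satisfies pi = pi * P, i.e.:
  pi_X = 1/2*pi_X + 1/5*pi_Y + 1/10*pi_Z + 1/10*pi_W + 1/10*pi_U
  pi_Y = 1/10*pi_X + 3/10*pi_Y + 1/10*pi_Z + 1/10*pi_W + 1/5*pi_U
  pi_Z = 1/10*pi_X + 1/5*pi_Y + 1/5*pi_Z + 2/5*pi_W + 1/5*pi_U
  pi_W = 1/5*pi_X + 1/10*pi_Y + 1/10*pi_Z + 3/10*pi_W + 1/10*pi_U
  pi_U = 1/10*pi_X + 1/5*pi_Y + 1/2*pi_Z + 1/10*pi_W + 2/5*pi_U
with normalization: pi_X + pi_Y + pi_Z + pi_W + pi_U = 1.

Using the first 4 balance equations plus normalization, the linear system A*pi = b is:
  [-1/2, 1/5, 1/10, 1/10, 1/10] . pi = 0
  [1/10, -7/10, 1/10, 1/10, 1/5] . pi = 0
  [1/10, 1/5, -4/5, 2/5, 1/5] . pi = 0
  [1/5, 1/10, 1/10, -7/10, 1/10] . pi = 0
  [1, 1, 1, 1, 1] . pi = 1

Solving yields:
  pi_X = 71/367
  pi_Y = 59/367
  pi_Z = 309/1468
  pi_W = 219/1468
  pi_U = 105/367

Verification (pi * P):
  71/367*1/2 + 59/367*1/5 + 309/1468*1/10 + 219/1468*1/10 + 105/367*1/10 = 71/367 = pi_X  (ok)
  71/367*1/10 + 59/367*3/10 + 309/1468*1/10 + 219/1468*1/10 + 105/367*1/5 = 59/367 = pi_Y  (ok)
  71/367*1/10 + 59/367*1/5 + 309/1468*1/5 + 219/1468*2/5 + 105/367*1/5 = 309/1468 = pi_Z  (ok)
  71/367*1/5 + 59/367*1/10 + 309/1468*1/10 + 219/1468*3/10 + 105/367*1/10 = 219/1468 = pi_W  (ok)
  71/367*1/10 + 59/367*1/5 + 309/1468*1/2 + 219/1468*1/10 + 105/367*2/5 = 105/367 = pi_U  (ok)

Answer: 71/367 59/367 309/1468 219/1468 105/367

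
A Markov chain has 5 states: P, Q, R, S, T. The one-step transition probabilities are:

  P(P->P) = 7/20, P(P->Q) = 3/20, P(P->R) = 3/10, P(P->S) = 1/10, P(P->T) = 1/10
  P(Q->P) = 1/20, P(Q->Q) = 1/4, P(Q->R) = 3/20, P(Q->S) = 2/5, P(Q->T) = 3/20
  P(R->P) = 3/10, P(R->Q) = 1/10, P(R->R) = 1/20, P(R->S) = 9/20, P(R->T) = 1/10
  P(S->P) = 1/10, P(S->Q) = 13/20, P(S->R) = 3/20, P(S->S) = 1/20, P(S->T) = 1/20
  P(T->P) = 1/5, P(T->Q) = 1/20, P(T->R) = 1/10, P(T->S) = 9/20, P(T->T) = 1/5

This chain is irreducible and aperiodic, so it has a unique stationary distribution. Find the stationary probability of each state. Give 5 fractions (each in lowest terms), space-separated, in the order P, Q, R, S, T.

The stationary distribution satisfies pi = pi * P, i.e.:
  pi_P = 7/20*pi_P + 1/20*pi_Q + 3/10*pi_R + 1/10*pi_S + 1/5*pi_T
  pi_Q = 3/20*pi_P + 1/4*pi_Q + 1/10*pi_R + 13/20*pi_S + 1/20*pi_T
  pi_R = 3/10*pi_P + 3/20*pi_Q + 1/20*pi_R + 3/20*pi_S + 1/10*pi_T
  pi_S = 1/10*pi_P + 2/5*pi_Q + 9/20*pi_R + 1/20*pi_S + 9/20*pi_T
  pi_T = 1/10*pi_P + 3/20*pi_Q + 1/10*pi_R + 1/20*pi_S + 1/5*pi_T
with normalization: pi_P + pi_Q + pi_R + pi_S + pi_T = 1.

Using the first 4 balance equations plus normalization, the linear system A*pi = b is:
  [-13/20, 1/20, 3/10, 1/10, 1/5] . pi = 0
  [3/20, -3/4, 1/10, 13/20, 1/20] . pi = 0
  [3/10, 3/20, -19/20, 3/20, 1/10] . pi = 0
  [1/10, 2/5, 9/20, -19/20, 9/20] . pi = 0
  [1, 1, 1, 1, 1] . pi = 1

Solving yields:
  pi_P = 26183/154134
  pi_Q = 45425/154134
  pi_R = 11900/77067
  pi_S = 41375/154134
  pi_T = 17351/154134

Verification (pi * P):
  26183/154134*7/20 + 45425/154134*1/20 + 11900/77067*3/10 + 41375/154134*1/10 + 17351/154134*1/5 = 26183/154134 = pi_P  (ok)
  26183/154134*3/20 + 45425/154134*1/4 + 11900/77067*1/10 + 41375/154134*13/20 + 17351/154134*1/20 = 45425/154134 = pi_Q  (ok)
  26183/154134*3/10 + 45425/154134*3/20 + 11900/77067*1/20 + 41375/154134*3/20 + 17351/154134*1/10 = 11900/77067 = pi_R  (ok)
  26183/154134*1/10 + 45425/154134*2/5 + 11900/77067*9/20 + 41375/154134*1/20 + 17351/154134*9/20 = 41375/154134 = pi_S  (ok)
  26183/154134*1/10 + 45425/154134*3/20 + 11900/77067*1/10 + 41375/154134*1/20 + 17351/154134*1/5 = 17351/154134 = pi_T  (ok)

Answer: 26183/154134 45425/154134 11900/77067 41375/154134 17351/154134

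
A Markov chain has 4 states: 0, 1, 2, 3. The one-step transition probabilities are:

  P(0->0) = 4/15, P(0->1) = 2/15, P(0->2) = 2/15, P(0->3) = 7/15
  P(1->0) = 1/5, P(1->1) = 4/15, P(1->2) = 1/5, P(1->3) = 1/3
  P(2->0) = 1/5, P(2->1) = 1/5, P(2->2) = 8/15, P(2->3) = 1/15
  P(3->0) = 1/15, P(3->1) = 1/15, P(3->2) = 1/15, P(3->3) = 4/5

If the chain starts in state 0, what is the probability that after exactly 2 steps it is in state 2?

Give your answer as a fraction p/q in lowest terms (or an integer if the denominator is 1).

Computing P^2 by repeated multiplication:
P^1 =
  0: [4/15, 2/15, 2/15, 7/15]
  1: [1/5, 4/15, 1/5, 1/3]
  2: [1/5, 1/5, 8/15, 1/15]
  3: [1/15, 1/15, 1/15, 4/5]
P^2 =
  0: [7/45, 29/225, 37/225, 124/225]
  1: [38/225, 4/25, 47/225, 104/225]
  2: [46/225, 43/225, 16/45, 56/225]
  3: [22/225, 7/75, 1/9, 157/225]

(P^2)[0 -> 2] = 37/225

Answer: 37/225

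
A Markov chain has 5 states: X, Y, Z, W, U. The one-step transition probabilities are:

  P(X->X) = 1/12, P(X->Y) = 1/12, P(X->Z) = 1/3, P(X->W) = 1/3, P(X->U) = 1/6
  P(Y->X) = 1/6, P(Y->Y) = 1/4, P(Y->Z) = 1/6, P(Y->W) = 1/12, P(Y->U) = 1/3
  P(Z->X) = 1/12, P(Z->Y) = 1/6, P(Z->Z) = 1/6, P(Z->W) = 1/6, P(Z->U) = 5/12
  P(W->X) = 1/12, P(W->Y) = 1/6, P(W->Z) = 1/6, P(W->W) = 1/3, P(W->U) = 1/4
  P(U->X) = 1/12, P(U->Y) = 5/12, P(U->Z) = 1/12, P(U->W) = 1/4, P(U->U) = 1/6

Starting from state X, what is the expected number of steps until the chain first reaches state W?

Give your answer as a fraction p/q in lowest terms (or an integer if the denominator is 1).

Let h_i = expected steps to first reach W from state i.
Boundary: h_W = 0.
First-step equations for the other states:
  h_X = 1 + 1/12*h_X + 1/12*h_Y + 1/3*h_Z + 1/3*h_W + 1/6*h_U
  h_Y = 1 + 1/6*h_X + 1/4*h_Y + 1/6*h_Z + 1/12*h_W + 1/3*h_U
  h_Z = 1 + 1/12*h_X + 1/6*h_Y + 1/6*h_Z + 1/6*h_W + 5/12*h_U
  h_U = 1 + 1/12*h_X + 5/12*h_Y + 1/12*h_Z + 1/4*h_W + 1/6*h_U

Substituting h_W = 0 and rearranging gives the linear system (I - Q) h = 1:
  [11/12, -1/12, -1/3, -1/6] . (h_X, h_Y, h_Z, h_U) = 1
  [-1/6, 3/4, -1/6, -1/3] . (h_X, h_Y, h_Z, h_U) = 1
  [-1/12, -1/6, 5/6, -5/12] . (h_X, h_Y, h_Z, h_U) = 1
  [-1/12, -5/12, -1/12, 5/6] . (h_X, h_Y, h_Z, h_U) = 1

Solving yields:
  h_X = 6848/1531
  h_Y = 8820/1531
  h_Z = 8160/1531
  h_U = 7748/1531

Starting state is X, so the expected hitting time is h_X = 6848/1531.

Answer: 6848/1531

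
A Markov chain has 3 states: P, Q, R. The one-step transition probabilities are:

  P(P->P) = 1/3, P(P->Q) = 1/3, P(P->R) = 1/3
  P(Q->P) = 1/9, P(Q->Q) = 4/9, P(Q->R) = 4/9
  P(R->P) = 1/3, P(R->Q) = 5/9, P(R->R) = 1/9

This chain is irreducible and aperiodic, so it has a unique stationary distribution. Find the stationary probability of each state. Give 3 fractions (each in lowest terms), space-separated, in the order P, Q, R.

The stationary distribution satisfies pi = pi * P, i.e.:
  pi_P = 1/3*pi_P + 1/9*pi_Q + 1/3*pi_R
  pi_Q = 1/3*pi_P + 4/9*pi_Q + 5/9*pi_R
  pi_R = 1/3*pi_P + 4/9*pi_Q + 1/9*pi_R
with normalization: pi_P + pi_Q + pi_R = 1.

Using the first 2 balance equations plus normalization, the linear system A*pi = b is:
  [-2/3, 1/9, 1/3] . pi = 0
  [1/3, -5/9, 5/9] . pi = 0
  [1, 1, 1] . pi = 1

Solving yields:
  pi_P = 10/43
  pi_Q = 39/86
  pi_R = 27/86

Verification (pi * P):
  10/43*1/3 + 39/86*1/9 + 27/86*1/3 = 10/43 = pi_P  (ok)
  10/43*1/3 + 39/86*4/9 + 27/86*5/9 = 39/86 = pi_Q  (ok)
  10/43*1/3 + 39/86*4/9 + 27/86*1/9 = 27/86 = pi_R  (ok)

Answer: 10/43 39/86 27/86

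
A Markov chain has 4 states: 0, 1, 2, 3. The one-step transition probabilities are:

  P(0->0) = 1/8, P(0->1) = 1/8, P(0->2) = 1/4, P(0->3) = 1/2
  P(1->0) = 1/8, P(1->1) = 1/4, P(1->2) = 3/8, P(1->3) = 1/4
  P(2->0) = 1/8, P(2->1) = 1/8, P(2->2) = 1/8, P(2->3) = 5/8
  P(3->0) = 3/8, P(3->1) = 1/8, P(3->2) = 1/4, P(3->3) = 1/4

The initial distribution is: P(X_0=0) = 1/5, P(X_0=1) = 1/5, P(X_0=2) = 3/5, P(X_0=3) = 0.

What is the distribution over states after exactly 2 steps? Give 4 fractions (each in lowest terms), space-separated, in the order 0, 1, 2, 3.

Answer: 41/160 23/160 39/160 57/160

Derivation:
Propagating the distribution step by step (d_{t+1} = d_t * P):
d_0 = (0=1/5, 1=1/5, 2=3/5, 3=0)
  d_1[0] = 1/5*1/8 + 1/5*1/8 + 3/5*1/8 + 0*3/8 = 1/8
  d_1[1] = 1/5*1/8 + 1/5*1/4 + 3/5*1/8 + 0*1/8 = 3/20
  d_1[2] = 1/5*1/4 + 1/5*3/8 + 3/5*1/8 + 0*1/4 = 1/5
  d_1[3] = 1/5*1/2 + 1/5*1/4 + 3/5*5/8 + 0*1/4 = 21/40
d_1 = (0=1/8, 1=3/20, 2=1/5, 3=21/40)
  d_2[0] = 1/8*1/8 + 3/20*1/8 + 1/5*1/8 + 21/40*3/8 = 41/160
  d_2[1] = 1/8*1/8 + 3/20*1/4 + 1/5*1/8 + 21/40*1/8 = 23/160
  d_2[2] = 1/8*1/4 + 3/20*3/8 + 1/5*1/8 + 21/40*1/4 = 39/160
  d_2[3] = 1/8*1/2 + 3/20*1/4 + 1/5*5/8 + 21/40*1/4 = 57/160
d_2 = (0=41/160, 1=23/160, 2=39/160, 3=57/160)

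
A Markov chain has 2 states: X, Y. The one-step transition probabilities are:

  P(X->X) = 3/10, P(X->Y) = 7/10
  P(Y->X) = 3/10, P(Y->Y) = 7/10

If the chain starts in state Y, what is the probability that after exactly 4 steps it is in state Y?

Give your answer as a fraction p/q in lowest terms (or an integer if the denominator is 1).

Answer: 7/10

Derivation:
Computing P^4 by repeated multiplication:
P^1 =
  X: [3/10, 7/10]
  Y: [3/10, 7/10]
P^2 =
  X: [3/10, 7/10]
  Y: [3/10, 7/10]
P^3 =
  X: [3/10, 7/10]
  Y: [3/10, 7/10]
P^4 =
  X: [3/10, 7/10]
  Y: [3/10, 7/10]

(P^4)[Y -> Y] = 7/10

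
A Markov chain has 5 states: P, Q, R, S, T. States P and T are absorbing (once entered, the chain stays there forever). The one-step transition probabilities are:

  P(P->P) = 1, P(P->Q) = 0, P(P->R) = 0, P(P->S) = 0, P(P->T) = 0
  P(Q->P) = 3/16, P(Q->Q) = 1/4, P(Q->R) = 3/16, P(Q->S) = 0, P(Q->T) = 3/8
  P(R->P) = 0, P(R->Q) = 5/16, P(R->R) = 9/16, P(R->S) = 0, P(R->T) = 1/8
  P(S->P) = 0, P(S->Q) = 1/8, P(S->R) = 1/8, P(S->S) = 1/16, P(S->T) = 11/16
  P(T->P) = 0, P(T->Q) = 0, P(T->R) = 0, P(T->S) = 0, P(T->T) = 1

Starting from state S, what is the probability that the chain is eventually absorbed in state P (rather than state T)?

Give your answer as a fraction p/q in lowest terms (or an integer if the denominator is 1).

Let a_i = P(absorbed in P | start in state i).
Boundary conditions: a_P = 1, a_T = 0.
For each transient state i, a_i = sum_j P(i->j) * a_j:
  a_Q = 3/16*a_P + 1/4*a_Q + 3/16*a_R + 0*a_S + 3/8*a_T
  a_R = 0*a_P + 5/16*a_Q + 9/16*a_R + 0*a_S + 1/8*a_T
  a_S = 0*a_P + 1/8*a_Q + 1/8*a_R + 1/16*a_S + 11/16*a_T

Substituting a_P = 1 and a_T = 0, rearrange to (I - Q) a = r where r[i] = P(i -> P):
  [3/4, -3/16, 0] . (a_Q, a_R, a_S) = 3/16
  [-5/16, 7/16, 0] . (a_Q, a_R, a_S) = 0
  [-1/8, -1/8, 15/16] . (a_Q, a_R, a_S) = 0

Solving yields:
  a_Q = 7/23
  a_R = 5/23
  a_S = 8/115

Starting state is S, so the absorption probability is a_S = 8/115.

Answer: 8/115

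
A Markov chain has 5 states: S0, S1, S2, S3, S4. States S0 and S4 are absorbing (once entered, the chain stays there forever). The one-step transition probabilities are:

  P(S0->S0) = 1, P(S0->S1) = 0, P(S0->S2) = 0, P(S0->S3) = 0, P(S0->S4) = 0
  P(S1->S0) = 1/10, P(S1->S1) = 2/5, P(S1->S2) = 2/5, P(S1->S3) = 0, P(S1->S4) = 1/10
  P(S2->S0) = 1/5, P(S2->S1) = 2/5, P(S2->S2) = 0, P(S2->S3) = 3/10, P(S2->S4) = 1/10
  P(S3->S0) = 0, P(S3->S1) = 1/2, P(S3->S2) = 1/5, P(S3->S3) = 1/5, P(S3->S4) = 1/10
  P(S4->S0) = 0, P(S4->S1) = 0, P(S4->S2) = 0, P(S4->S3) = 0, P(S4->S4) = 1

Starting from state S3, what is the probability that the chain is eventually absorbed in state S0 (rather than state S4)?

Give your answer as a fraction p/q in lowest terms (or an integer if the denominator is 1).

Answer: 61/128

Derivation:
Let a_i = P(absorbed in S0 | start in state i).
Boundary conditions: a_S0 = 1, a_S4 = 0.
For each transient state i, a_i = sum_j P(i->j) * a_j:
  a_S1 = 1/10*a_S0 + 2/5*a_S1 + 2/5*a_S2 + 0*a_S3 + 1/10*a_S4
  a_S2 = 1/5*a_S0 + 2/5*a_S1 + 0*a_S2 + 3/10*a_S3 + 1/10*a_S4
  a_S3 = 0*a_S0 + 1/2*a_S1 + 1/5*a_S2 + 1/5*a_S3 + 1/10*a_S4

Substituting a_S0 = 1 and a_S4 = 0, rearrange to (I - Q) a = r where r[i] = P(i -> S0):
  [3/5, -2/5, 0] . (a_S1, a_S2, a_S3) = 1/10
  [-2/5, 1, -3/10] . (a_S1, a_S2, a_S3) = 1/5
  [-1/2, -1/5, 4/5] . (a_S1, a_S2, a_S3) = 0

Solving yields:
  a_S1 = 69/128
  a_S2 = 143/256
  a_S3 = 61/128

Starting state is S3, so the absorption probability is a_S3 = 61/128.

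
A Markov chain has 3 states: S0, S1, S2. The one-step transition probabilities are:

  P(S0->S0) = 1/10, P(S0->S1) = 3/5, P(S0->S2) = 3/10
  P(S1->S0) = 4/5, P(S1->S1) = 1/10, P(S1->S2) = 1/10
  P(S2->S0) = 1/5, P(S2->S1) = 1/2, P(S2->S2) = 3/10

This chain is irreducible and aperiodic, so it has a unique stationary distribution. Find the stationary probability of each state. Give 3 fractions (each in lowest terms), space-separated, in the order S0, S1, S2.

The stationary distribution satisfies pi = pi * P, i.e.:
  pi_S0 = 1/10*pi_S0 + 4/5*pi_S1 + 1/5*pi_S2
  pi_S1 = 3/5*pi_S0 + 1/10*pi_S1 + 1/2*pi_S2
  pi_S2 = 3/10*pi_S0 + 1/10*pi_S1 + 3/10*pi_S2
with normalization: pi_S0 + pi_S1 + pi_S2 = 1.

Using the first 2 balance equations plus normalization, the linear system A*pi = b is:
  [-9/10, 4/5, 1/5] . pi = 0
  [3/5, -9/10, 1/2] . pi = 0
  [1, 1, 1] . pi = 1

Solving yields:
  pi_S0 = 29/74
  pi_S1 = 57/148
  pi_S2 = 33/148

Verification (pi * P):
  29/74*1/10 + 57/148*4/5 + 33/148*1/5 = 29/74 = pi_S0  (ok)
  29/74*3/5 + 57/148*1/10 + 33/148*1/2 = 57/148 = pi_S1  (ok)
  29/74*3/10 + 57/148*1/10 + 33/148*3/10 = 33/148 = pi_S2  (ok)

Answer: 29/74 57/148 33/148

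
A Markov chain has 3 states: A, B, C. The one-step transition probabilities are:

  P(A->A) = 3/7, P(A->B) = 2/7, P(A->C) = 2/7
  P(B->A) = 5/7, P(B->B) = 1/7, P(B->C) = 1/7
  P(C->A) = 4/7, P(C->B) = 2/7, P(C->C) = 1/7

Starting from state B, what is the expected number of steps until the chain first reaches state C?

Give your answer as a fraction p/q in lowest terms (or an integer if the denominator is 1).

Let h_i = expected steps to first reach C from state i.
Boundary: h_C = 0.
First-step equations for the other states:
  h_A = 1 + 3/7*h_A + 2/7*h_B + 2/7*h_C
  h_B = 1 + 5/7*h_A + 1/7*h_B + 1/7*h_C

Substituting h_C = 0 and rearranging gives the linear system (I - Q) h = 1:
  [4/7, -2/7] . (h_A, h_B) = 1
  [-5/7, 6/7] . (h_A, h_B) = 1

Solving yields:
  h_A = 4
  h_B = 9/2

Starting state is B, so the expected hitting time is h_B = 9/2.

Answer: 9/2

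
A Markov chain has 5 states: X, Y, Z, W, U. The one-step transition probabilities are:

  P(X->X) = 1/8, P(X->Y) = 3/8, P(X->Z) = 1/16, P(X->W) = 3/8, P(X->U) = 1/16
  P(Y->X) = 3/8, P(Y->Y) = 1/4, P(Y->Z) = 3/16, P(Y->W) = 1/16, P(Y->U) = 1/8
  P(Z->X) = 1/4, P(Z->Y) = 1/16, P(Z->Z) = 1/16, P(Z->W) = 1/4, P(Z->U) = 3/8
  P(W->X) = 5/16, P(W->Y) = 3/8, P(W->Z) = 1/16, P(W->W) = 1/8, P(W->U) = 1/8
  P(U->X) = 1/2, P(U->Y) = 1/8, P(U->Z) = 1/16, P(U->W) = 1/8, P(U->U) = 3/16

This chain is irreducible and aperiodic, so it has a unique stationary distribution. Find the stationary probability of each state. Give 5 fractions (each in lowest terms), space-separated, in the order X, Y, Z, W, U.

The stationary distribution satisfies pi = pi * P, i.e.:
  pi_X = 1/8*pi_X + 3/8*pi_Y + 1/4*pi_Z + 5/16*pi_W + 1/2*pi_U
  pi_Y = 3/8*pi_X + 1/4*pi_Y + 1/16*pi_Z + 3/8*pi_W + 1/8*pi_U
  pi_Z = 1/16*pi_X + 3/16*pi_Y + 1/16*pi_Z + 1/16*pi_W + 1/16*pi_U
  pi_W = 3/8*pi_X + 1/16*pi_Y + 1/4*pi_Z + 1/8*pi_W + 1/8*pi_U
  pi_U = 1/16*pi_X + 1/8*pi_Y + 3/8*pi_Z + 1/8*pi_W + 3/16*pi_U
with normalization: pi_X + pi_Y + pi_Z + pi_W + pi_U = 1.

Using the first 4 balance equations plus normalization, the linear system A*pi = b is:
  [-7/8, 3/8, 1/4, 5/16, 1/2] . pi = 0
  [3/8, -3/4, 1/16, 3/8, 1/8] . pi = 0
  [1/16, 3/16, -15/16, 1/16, 1/16] . pi = 0
  [3/8, 1/16, 1/4, -7/8, 1/8] . pi = 0
  [1, 1, 1, 1, 1] . pi = 1

Solving yields:
  pi_X = 25445/86376
  pi_Y = 5947/21594
  pi_Z = 2093/21594
  pi_W = 8359/43188
  pi_U = 12053/86376

Verification (pi * P):
  25445/86376*1/8 + 5947/21594*3/8 + 2093/21594*1/4 + 8359/43188*5/16 + 12053/86376*1/2 = 25445/86376 = pi_X  (ok)
  25445/86376*3/8 + 5947/21594*1/4 + 2093/21594*1/16 + 8359/43188*3/8 + 12053/86376*1/8 = 5947/21594 = pi_Y  (ok)
  25445/86376*1/16 + 5947/21594*3/16 + 2093/21594*1/16 + 8359/43188*1/16 + 12053/86376*1/16 = 2093/21594 = pi_Z  (ok)
  25445/86376*3/8 + 5947/21594*1/16 + 2093/21594*1/4 + 8359/43188*1/8 + 12053/86376*1/8 = 8359/43188 = pi_W  (ok)
  25445/86376*1/16 + 5947/21594*1/8 + 2093/21594*3/8 + 8359/43188*1/8 + 12053/86376*3/16 = 12053/86376 = pi_U  (ok)

Answer: 25445/86376 5947/21594 2093/21594 8359/43188 12053/86376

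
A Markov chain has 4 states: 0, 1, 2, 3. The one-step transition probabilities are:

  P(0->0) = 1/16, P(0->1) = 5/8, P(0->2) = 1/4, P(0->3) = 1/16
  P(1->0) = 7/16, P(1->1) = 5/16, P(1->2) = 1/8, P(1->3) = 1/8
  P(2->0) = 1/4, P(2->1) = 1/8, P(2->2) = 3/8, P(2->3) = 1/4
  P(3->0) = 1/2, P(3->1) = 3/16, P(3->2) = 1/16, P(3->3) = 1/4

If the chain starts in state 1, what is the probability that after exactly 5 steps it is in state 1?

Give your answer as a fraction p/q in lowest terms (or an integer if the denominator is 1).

Computing P^5 by repeated multiplication:
P^1 =
  0: [1/16, 5/8, 1/4, 1/16]
  1: [7/16, 5/16, 1/8, 1/8]
  2: [1/4, 1/8, 3/8, 1/4]
  3: [1/2, 3/16, 1/16, 1/4]
P^2 =
  0: [95/256, 71/256, 49/256, 41/256]
  1: [33/128, 105/256, 13/64, 33/256]
  2: [37/128, 37/128, 15/64, 3/16]
  3: [65/256, 109/256, 3/16, 17/128]
P^3 =
  0: [279/1024, 763/2048, 857/4096, 597/4096]
  1: [1273/4096, 347/1024, 819/4096, 77/512]
  2: [19/64, 687/2048, 213/1024, 327/2048]
  3: [323/1024, 1393/4096, 25/128, 611/4096]
P^4 =
  0: [10001/32768, 22295/65536, 13255/65536, 39/256]
  1: [19193/65536, 5789/16384, 6699/32768, 9789/65536]
  2: [9737/32768, 2837/8192, 6689/32768, 2497/16384]
  3: [19131/65536, 11659/32768, 13365/65536, 4861/32768]
P^5 =
  0: [308959/1048576, 367957/1048576, 6691/32768, 39387/262144]
  1: [313189/1048576, 363873/1048576, 213261/1048576, 158253/1048576]
  2: [155881/524288, 91235/262144, 26693/131072, 79165/524288]
  3: [313593/1048576, 90949/262144, 13317/65536, 158115/1048576]

(P^5)[1 -> 1] = 363873/1048576

Answer: 363873/1048576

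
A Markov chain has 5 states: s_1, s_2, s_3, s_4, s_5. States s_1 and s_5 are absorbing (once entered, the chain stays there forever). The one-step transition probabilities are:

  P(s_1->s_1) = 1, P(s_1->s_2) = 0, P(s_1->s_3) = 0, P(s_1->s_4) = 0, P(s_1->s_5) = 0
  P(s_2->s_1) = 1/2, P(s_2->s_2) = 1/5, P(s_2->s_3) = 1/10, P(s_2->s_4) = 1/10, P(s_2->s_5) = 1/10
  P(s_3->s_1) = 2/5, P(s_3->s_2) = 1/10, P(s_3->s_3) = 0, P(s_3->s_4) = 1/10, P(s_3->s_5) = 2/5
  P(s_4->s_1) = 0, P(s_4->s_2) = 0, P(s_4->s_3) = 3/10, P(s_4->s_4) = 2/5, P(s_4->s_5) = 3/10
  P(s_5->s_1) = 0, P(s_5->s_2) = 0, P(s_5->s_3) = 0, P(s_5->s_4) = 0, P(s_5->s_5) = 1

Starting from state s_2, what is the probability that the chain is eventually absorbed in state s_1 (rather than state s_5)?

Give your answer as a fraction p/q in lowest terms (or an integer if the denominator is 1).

Answer: 107/149

Derivation:
Let a_i = P(absorbed in s_1 | start in state i).
Boundary conditions: a_s_1 = 1, a_s_5 = 0.
For each transient state i, a_i = sum_j P(i->j) * a_j:
  a_s_2 = 1/2*a_s_1 + 1/5*a_s_2 + 1/10*a_s_3 + 1/10*a_s_4 + 1/10*a_s_5
  a_s_3 = 2/5*a_s_1 + 1/10*a_s_2 + 0*a_s_3 + 1/10*a_s_4 + 2/5*a_s_5
  a_s_4 = 0*a_s_1 + 0*a_s_2 + 3/10*a_s_3 + 2/5*a_s_4 + 3/10*a_s_5

Substituting a_s_1 = 1 and a_s_5 = 0, rearrange to (I - Q) a = r where r[i] = P(i -> s_1):
  [4/5, -1/10, -1/10] . (a_s_2, a_s_3, a_s_4) = 1/2
  [-1/10, 1, -1/10] . (a_s_2, a_s_3, a_s_4) = 2/5
  [0, -3/10, 3/5] . (a_s_2, a_s_3, a_s_4) = 0

Solving yields:
  a_s_2 = 107/149
  a_s_3 = 74/149
  a_s_4 = 37/149

Starting state is s_2, so the absorption probability is a_s_2 = 107/149.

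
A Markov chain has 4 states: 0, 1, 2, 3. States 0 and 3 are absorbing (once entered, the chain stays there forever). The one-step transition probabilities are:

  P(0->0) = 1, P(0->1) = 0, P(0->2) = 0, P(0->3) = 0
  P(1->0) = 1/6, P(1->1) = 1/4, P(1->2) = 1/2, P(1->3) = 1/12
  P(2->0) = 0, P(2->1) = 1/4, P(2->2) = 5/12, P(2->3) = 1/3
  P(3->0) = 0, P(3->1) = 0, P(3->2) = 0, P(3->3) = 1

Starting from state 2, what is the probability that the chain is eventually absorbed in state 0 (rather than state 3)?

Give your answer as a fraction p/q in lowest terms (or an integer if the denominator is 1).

Let a_i = P(absorbed in 0 | start in state i).
Boundary conditions: a_0 = 1, a_3 = 0.
For each transient state i, a_i = sum_j P(i->j) * a_j:
  a_1 = 1/6*a_0 + 1/4*a_1 + 1/2*a_2 + 1/12*a_3
  a_2 = 0*a_0 + 1/4*a_1 + 5/12*a_2 + 1/3*a_3

Substituting a_0 = 1 and a_3 = 0, rearrange to (I - Q) a = r where r[i] = P(i -> 0):
  [3/4, -1/2] . (a_1, a_2) = 1/6
  [-1/4, 7/12] . (a_1, a_2) = 0

Solving yields:
  a_1 = 14/45
  a_2 = 2/15

Starting state is 2, so the absorption probability is a_2 = 2/15.

Answer: 2/15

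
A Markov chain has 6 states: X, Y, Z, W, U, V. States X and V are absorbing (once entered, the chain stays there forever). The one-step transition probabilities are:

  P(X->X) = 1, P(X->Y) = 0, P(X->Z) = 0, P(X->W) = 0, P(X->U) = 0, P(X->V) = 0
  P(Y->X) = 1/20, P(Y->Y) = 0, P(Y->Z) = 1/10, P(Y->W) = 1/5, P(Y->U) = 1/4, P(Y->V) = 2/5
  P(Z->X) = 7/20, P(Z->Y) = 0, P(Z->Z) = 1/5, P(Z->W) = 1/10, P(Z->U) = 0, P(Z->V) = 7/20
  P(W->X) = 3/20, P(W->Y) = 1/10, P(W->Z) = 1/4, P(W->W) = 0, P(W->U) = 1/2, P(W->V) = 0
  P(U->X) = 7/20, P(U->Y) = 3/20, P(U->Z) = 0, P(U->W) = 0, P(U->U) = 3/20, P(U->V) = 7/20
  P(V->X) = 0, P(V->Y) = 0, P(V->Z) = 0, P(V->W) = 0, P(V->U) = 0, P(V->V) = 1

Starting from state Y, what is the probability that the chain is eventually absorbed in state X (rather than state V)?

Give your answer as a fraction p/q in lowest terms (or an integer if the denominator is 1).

Let a_i = P(absorbed in X | start in state i).
Boundary conditions: a_X = 1, a_V = 0.
For each transient state i, a_i = sum_j P(i->j) * a_j:
  a_Y = 1/20*a_X + 0*a_Y + 1/10*a_Z + 1/5*a_W + 1/4*a_U + 2/5*a_V
  a_Z = 7/20*a_X + 0*a_Y + 1/5*a_Z + 1/10*a_W + 0*a_U + 7/20*a_V
  a_W = 3/20*a_X + 1/10*a_Y + 1/4*a_Z + 0*a_W + 1/2*a_U + 0*a_V
  a_U = 7/20*a_X + 3/20*a_Y + 0*a_Z + 0*a_W + 3/20*a_U + 7/20*a_V

Substituting a_X = 1 and a_V = 0, rearrange to (I - Q) a = r where r[i] = P(i -> X):
  [1, -1/10, -1/5, -1/4] . (a_Y, a_Z, a_W, a_U) = 1/20
  [0, 4/5, -1/10, 0] . (a_Y, a_Z, a_W, a_U) = 7/20
  [-1/10, -1/4, 1, -1/2] . (a_Y, a_Z, a_W, a_U) = 3/20
  [-3/20, 0, 0, 17/20] . (a_Y, a_Z, a_W, a_U) = 7/20

Solving yields:
  a_Y = 15744/48199
  a_Z = 24363/48199
  a_W = 52415/96398
  a_U = 22625/48199

Starting state is Y, so the absorption probability is a_Y = 15744/48199.

Answer: 15744/48199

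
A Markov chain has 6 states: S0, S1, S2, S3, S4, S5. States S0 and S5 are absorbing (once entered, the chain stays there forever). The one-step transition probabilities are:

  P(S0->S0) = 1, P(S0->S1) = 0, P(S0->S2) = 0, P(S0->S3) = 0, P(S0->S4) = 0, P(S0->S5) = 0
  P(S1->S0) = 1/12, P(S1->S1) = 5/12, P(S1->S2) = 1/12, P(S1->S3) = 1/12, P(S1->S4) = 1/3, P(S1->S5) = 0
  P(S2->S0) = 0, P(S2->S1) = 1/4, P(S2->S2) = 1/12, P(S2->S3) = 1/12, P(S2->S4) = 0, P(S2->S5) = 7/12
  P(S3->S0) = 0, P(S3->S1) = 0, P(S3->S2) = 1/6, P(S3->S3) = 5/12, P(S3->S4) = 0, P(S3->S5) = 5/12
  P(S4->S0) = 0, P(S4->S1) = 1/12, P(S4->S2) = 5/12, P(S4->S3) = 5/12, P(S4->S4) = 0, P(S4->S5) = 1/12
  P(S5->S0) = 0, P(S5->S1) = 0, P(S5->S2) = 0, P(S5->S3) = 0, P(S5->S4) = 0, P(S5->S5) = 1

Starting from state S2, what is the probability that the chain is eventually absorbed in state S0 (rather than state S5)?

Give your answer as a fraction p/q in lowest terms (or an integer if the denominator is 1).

Answer: 21/428

Derivation:
Let a_i = P(absorbed in S0 | start in state i).
Boundary conditions: a_S0 = 1, a_S5 = 0.
For each transient state i, a_i = sum_j P(i->j) * a_j:
  a_S1 = 1/12*a_S0 + 5/12*a_S1 + 1/12*a_S2 + 1/12*a_S3 + 1/3*a_S4 + 0*a_S5
  a_S2 = 0*a_S0 + 1/4*a_S1 + 1/12*a_S2 + 1/12*a_S3 + 0*a_S4 + 7/12*a_S5
  a_S3 = 0*a_S0 + 0*a_S1 + 1/6*a_S2 + 5/12*a_S3 + 0*a_S4 + 5/12*a_S5
  a_S4 = 0*a_S0 + 1/12*a_S1 + 5/12*a_S2 + 5/12*a_S3 + 0*a_S4 + 1/12*a_S5

Substituting a_S0 = 1 and a_S5 = 0, rearrange to (I - Q) a = r where r[i] = P(i -> S0):
  [7/12, -1/12, -1/12, -1/3] . (a_S1, a_S2, a_S3, a_S4) = 1/12
  [-1/4, 11/12, -1/12, 0] . (a_S1, a_S2, a_S3, a_S4) = 0
  [0, -1/6, 7/12, 0] . (a_S1, a_S2, a_S3, a_S4) = 0
  [-1/12, -5/12, -5/12, 1] . (a_S1, a_S2, a_S3, a_S4) = 0

Solving yields:
  a_S1 = 75/428
  a_S2 = 21/428
  a_S3 = 3/214
  a_S4 = 35/856

Starting state is S2, so the absorption probability is a_S2 = 21/428.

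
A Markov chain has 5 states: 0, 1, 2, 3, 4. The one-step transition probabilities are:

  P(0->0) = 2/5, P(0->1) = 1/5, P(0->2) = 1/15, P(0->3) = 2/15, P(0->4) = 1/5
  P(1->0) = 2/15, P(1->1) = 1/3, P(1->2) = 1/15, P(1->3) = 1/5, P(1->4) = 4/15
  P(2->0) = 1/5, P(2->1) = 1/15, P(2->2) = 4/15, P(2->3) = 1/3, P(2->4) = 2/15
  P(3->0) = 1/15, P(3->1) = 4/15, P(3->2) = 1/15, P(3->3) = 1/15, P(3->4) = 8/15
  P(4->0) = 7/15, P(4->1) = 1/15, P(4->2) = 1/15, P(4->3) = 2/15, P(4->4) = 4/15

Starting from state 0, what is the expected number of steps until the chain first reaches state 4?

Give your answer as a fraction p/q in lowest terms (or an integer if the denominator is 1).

Let h_i = expected steps to first reach 4 from state i.
Boundary: h_4 = 0.
First-step equations for the other states:
  h_0 = 1 + 2/5*h_0 + 1/5*h_1 + 1/15*h_2 + 2/15*h_3 + 1/5*h_4
  h_1 = 1 + 2/15*h_0 + 1/3*h_1 + 1/15*h_2 + 1/5*h_3 + 4/15*h_4
  h_2 = 1 + 1/5*h_0 + 1/15*h_1 + 4/15*h_2 + 1/3*h_3 + 2/15*h_4
  h_3 = 1 + 1/15*h_0 + 4/15*h_1 + 1/15*h_2 + 1/15*h_3 + 8/15*h_4

Substituting h_4 = 0 and rearranging gives the linear system (I - Q) h = 1:
  [3/5, -1/5, -1/15, -2/15] . (h_0, h_1, h_2, h_3) = 1
  [-2/15, 2/3, -1/15, -1/5] . (h_0, h_1, h_2, h_3) = 1
  [-1/5, -1/15, 11/15, -1/3] . (h_0, h_1, h_2, h_3) = 1
  [-1/15, -4/15, -1/15, 14/15] . (h_0, h_1, h_2, h_3) = 1

Solving yields:
  h_0 = 12420/3247
  h_1 = 11160/3247
  h_2 = 12675/3247
  h_3 = 8460/3247

Starting state is 0, so the expected hitting time is h_0 = 12420/3247.

Answer: 12420/3247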